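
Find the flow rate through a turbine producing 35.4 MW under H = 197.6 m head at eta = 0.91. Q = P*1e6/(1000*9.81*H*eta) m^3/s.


Q = 35.4 * 1e6 / (1000 * 9.81 * 197.6 * 0.91) = 20.0681 m^3/s


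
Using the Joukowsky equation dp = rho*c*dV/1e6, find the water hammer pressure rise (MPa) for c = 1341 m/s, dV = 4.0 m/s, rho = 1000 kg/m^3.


dp = 1000 * 1341 * 4.0 / 1e6 = 5.3640 MPa


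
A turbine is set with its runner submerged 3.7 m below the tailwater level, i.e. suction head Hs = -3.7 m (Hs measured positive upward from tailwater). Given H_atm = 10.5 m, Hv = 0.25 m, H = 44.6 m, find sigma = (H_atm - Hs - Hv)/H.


sigma = (10.5 - (-3.7) - 0.25) / 44.6 = 0.3128


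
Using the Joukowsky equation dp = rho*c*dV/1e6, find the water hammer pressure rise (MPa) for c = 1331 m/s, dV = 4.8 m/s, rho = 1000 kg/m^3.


dp = 1000 * 1331 * 4.8 / 1e6 = 6.3888 MPa


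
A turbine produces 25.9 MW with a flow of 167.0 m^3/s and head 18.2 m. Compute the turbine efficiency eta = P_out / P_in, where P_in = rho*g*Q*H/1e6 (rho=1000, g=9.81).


P_in = 1000 * 9.81 * 167.0 * 18.2 / 1e6 = 29.8165 MW
eta = 25.9 / 29.8165 = 0.8686


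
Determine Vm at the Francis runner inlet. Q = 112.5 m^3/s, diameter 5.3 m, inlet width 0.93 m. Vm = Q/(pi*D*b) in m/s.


Vm = 112.5 / (pi * 5.3 * 0.93) = 7.2651 m/s


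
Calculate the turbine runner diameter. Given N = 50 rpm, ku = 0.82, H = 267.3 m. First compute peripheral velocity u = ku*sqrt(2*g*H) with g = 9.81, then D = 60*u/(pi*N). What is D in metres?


u = 0.82 * sqrt(2*9.81*267.3) = 59.3831 m/s
D = 60 * 59.3831 / (pi * 50) = 22.6827 m


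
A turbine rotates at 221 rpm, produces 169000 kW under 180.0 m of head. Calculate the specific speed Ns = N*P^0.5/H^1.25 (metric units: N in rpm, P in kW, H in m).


Ns = 221 * 169000^0.5 / 180.0^1.25 = 137.7987


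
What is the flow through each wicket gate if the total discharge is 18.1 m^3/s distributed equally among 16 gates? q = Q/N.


q = 18.1 / 16 = 1.1313 m^3/s


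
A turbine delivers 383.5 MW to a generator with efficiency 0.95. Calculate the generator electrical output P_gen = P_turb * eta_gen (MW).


P_gen = 383.5 * 0.95 = 364.3250 MW


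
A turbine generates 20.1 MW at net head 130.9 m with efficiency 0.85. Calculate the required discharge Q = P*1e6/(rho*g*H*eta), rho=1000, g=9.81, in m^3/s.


Q = 20.1 * 1e6 / (1000 * 9.81 * 130.9 * 0.85) = 18.4149 m^3/s


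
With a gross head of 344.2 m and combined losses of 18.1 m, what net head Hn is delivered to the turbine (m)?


Hn = 344.2 - 18.1 = 326.1000 m


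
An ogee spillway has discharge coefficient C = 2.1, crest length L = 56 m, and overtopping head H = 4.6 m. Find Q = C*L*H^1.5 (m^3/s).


Q = 2.1 * 56 * 4.6^1.5 = 1160.2299 m^3/s


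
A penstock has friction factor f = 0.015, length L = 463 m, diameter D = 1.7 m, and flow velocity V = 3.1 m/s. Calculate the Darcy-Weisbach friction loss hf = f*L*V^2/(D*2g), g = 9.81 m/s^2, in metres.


hf = 0.015 * 463 * 3.1^2 / (1.7 * 2 * 9.81) = 2.0010 m


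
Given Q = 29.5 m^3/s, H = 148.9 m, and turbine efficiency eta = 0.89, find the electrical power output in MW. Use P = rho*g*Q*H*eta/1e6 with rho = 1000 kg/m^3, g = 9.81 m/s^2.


P = 1000 * 9.81 * 29.5 * 148.9 * 0.89 / 1e6 = 38.3509 MW


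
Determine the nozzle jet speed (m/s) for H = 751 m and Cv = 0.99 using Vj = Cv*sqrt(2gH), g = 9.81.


Vj = 0.99 * sqrt(2*9.81*751) = 120.1724 m/s


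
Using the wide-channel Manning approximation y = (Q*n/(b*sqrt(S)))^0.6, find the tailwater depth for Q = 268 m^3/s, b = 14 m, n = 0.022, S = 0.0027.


y = (268 * 0.022 / (14 * 0.0027^0.5))^0.6 = 3.5095 m


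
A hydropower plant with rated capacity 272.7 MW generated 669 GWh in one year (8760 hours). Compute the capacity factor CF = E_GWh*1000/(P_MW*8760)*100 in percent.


CF = 669 * 1000 / (272.7 * 8760) * 100 = 28.0051 %


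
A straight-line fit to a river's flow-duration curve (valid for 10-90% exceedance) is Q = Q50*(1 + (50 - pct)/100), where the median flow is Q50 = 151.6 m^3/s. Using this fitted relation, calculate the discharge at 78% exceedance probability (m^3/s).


Q = 151.6 * (1 + (50 - 78)/100) = 109.1520 m^3/s


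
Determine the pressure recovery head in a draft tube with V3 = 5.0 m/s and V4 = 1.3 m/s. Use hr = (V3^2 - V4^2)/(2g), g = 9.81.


hr = (5.0^2 - 1.3^2) / (2*9.81) = 1.1881 m


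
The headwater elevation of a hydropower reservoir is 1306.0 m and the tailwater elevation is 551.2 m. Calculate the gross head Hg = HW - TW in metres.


Hg = 1306.0 - 551.2 = 754.8000 m


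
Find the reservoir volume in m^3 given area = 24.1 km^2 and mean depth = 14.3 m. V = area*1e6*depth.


V = 24.1 * 1e6 * 14.3 = 3.4463e+08 m^3


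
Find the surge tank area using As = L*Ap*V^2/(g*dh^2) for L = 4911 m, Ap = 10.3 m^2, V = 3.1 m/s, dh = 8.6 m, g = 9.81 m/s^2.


As = 4911 * 10.3 * 3.1^2 / (9.81 * 8.6^2) = 669.9843 m^2


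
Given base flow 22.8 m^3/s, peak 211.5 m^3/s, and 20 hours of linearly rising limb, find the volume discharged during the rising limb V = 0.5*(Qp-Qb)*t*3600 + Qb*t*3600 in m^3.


V = 0.5*(211.5 - 22.8)*20*3600 + 22.8*20*3600 = 8.4348e+06 m^3


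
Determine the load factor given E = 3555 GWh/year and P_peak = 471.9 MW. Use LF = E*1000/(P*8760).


LF = 3555 * 1000 / (471.9 * 8760) = 0.8600


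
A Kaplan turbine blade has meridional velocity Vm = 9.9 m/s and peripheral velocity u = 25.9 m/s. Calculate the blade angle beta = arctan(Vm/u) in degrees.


beta = arctan(9.9 / 25.9) = 20.9188 degrees


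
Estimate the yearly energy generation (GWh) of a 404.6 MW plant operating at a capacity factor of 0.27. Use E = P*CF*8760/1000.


E = 404.6 * 0.27 * 8760 / 1000 = 956.9599 GWh


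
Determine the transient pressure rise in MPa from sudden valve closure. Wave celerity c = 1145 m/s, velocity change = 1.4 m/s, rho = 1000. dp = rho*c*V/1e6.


dp = 1000 * 1145 * 1.4 / 1e6 = 1.6030 MPa


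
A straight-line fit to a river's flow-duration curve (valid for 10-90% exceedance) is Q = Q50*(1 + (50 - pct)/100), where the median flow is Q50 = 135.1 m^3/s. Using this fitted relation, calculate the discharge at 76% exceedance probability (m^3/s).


Q = 135.1 * (1 + (50 - 76)/100) = 99.9740 m^3/s


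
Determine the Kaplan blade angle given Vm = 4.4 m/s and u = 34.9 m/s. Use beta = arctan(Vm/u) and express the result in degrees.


beta = arctan(4.4 / 34.9) = 7.1856 degrees


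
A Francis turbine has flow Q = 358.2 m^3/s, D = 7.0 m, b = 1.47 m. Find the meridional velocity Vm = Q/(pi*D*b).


Vm = 358.2 / (pi * 7.0 * 1.47) = 11.0805 m/s


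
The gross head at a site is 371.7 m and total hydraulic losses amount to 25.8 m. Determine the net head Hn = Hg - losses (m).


Hn = 371.7 - 25.8 = 345.9000 m


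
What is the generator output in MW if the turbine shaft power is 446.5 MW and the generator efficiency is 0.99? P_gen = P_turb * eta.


P_gen = 446.5 * 0.99 = 442.0350 MW


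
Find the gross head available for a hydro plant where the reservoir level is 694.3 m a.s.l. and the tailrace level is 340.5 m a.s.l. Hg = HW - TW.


Hg = 694.3 - 340.5 = 353.8000 m


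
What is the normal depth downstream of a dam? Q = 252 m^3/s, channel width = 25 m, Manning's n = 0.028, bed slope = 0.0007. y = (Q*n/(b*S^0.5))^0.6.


y = (252 * 0.028 / (25 * 0.0007^0.5))^0.6 = 4.1385 m


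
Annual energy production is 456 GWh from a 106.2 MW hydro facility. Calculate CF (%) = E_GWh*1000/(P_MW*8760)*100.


CF = 456 * 1000 / (106.2 * 8760) * 100 = 49.0158 %


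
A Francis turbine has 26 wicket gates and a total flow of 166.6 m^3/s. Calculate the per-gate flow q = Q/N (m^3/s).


q = 166.6 / 26 = 6.4077 m^3/s


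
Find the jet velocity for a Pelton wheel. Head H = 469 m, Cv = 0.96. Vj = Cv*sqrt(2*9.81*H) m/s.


Vj = 0.96 * sqrt(2*9.81*469) = 92.0889 m/s


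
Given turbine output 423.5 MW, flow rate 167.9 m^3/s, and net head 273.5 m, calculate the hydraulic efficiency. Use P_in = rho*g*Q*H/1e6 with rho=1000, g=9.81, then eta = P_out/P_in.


P_in = 1000 * 9.81 * 167.9 * 273.5 / 1e6 = 450.4816 MW
eta = 423.5 / 450.4816 = 0.9401


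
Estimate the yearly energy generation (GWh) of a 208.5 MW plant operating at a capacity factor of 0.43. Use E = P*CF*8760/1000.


E = 208.5 * 0.43 * 8760 / 1000 = 785.3778 GWh


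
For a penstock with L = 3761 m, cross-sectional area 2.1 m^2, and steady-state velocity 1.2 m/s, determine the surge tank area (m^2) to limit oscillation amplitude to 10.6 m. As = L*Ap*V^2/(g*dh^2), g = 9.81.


As = 3761 * 2.1 * 1.2^2 / (9.81 * 10.6^2) = 10.3182 m^2


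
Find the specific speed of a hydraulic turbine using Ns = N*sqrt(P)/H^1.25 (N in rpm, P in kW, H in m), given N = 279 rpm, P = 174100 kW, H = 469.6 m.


Ns = 279 * 174100^0.5 / 469.6^1.25 = 53.2529


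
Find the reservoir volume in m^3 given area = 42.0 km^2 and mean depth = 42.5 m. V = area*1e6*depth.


V = 42.0 * 1e6 * 42.5 = 1.7850e+09 m^3


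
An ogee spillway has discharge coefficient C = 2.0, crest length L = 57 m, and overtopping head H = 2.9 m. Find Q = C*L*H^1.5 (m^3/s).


Q = 2.0 * 57 * 2.9^1.5 = 562.9915 m^3/s


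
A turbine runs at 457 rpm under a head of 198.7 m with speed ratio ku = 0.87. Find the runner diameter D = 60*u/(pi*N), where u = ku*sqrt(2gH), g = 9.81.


u = 0.87 * sqrt(2*9.81*198.7) = 54.3210 m/s
D = 60 * 54.3210 / (pi * 457) = 2.2701 m


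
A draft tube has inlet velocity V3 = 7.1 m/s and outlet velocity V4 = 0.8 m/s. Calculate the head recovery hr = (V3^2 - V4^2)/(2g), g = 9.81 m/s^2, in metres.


hr = (7.1^2 - 0.8^2) / (2*9.81) = 2.5367 m


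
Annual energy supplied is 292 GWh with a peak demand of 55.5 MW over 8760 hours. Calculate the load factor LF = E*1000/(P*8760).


LF = 292 * 1000 / (55.5 * 8760) = 0.6006


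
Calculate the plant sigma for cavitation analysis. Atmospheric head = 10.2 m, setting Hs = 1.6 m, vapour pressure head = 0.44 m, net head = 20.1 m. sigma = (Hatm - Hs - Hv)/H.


sigma = (10.2 - 1.6 - 0.44) / 20.1 = 0.4060


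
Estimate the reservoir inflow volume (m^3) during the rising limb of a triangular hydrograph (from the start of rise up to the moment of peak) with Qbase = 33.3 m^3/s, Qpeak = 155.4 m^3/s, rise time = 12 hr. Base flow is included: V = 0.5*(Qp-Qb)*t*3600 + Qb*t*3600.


V = 0.5*(155.4 - 33.3)*12*3600 + 33.3*12*3600 = 4.0759e+06 m^3


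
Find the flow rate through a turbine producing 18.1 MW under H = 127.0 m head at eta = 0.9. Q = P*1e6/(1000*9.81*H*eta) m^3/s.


Q = 18.1 * 1e6 / (1000 * 9.81 * 127.0 * 0.9) = 16.1422 m^3/s


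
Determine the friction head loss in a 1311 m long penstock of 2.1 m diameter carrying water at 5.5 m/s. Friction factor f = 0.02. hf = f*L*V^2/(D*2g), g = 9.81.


hf = 0.02 * 1311 * 5.5^2 / (2.1 * 2 * 9.81) = 19.2504 m


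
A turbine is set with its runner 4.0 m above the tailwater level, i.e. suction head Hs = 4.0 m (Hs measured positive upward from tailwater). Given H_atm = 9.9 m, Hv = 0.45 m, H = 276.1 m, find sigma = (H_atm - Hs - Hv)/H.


sigma = (9.9 - 4.0 - 0.45) / 276.1 = 0.0197


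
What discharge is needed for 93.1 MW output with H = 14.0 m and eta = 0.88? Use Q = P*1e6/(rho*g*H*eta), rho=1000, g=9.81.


Q = 93.1 * 1e6 / (1000 * 9.81 * 14.0 * 0.88) = 770.3179 m^3/s


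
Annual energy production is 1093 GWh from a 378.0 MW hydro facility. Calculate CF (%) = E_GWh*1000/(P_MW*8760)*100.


CF = 1093 * 1000 / (378.0 * 8760) * 100 = 33.0084 %


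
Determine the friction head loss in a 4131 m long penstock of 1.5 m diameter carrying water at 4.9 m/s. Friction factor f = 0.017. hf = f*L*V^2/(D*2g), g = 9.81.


hf = 0.017 * 4131 * 4.9^2 / (1.5 * 2 * 9.81) = 57.2936 m


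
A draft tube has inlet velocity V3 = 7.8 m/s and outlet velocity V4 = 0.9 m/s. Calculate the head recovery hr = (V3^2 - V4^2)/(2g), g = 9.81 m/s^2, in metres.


hr = (7.8^2 - 0.9^2) / (2*9.81) = 3.0596 m


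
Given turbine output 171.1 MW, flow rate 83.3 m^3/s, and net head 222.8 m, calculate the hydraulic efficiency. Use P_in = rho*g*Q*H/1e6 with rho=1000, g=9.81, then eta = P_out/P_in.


P_in = 1000 * 9.81 * 83.3 * 222.8 / 1e6 = 182.0661 MW
eta = 171.1 / 182.0661 = 0.9398


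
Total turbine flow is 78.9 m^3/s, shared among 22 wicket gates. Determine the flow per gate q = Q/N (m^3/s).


q = 78.9 / 22 = 3.5864 m^3/s


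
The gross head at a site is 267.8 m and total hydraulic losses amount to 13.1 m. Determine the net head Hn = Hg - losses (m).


Hn = 267.8 - 13.1 = 254.7000 m


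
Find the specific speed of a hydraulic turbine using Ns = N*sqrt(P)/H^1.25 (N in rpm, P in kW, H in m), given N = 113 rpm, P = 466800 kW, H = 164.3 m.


Ns = 113 * 466800^0.5 / 164.3^1.25 = 131.2493


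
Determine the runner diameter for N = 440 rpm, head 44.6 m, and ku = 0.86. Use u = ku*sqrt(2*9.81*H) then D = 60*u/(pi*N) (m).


u = 0.86 * sqrt(2*9.81*44.6) = 25.4399 m/s
D = 60 * 25.4399 / (pi * 440) = 1.1042 m


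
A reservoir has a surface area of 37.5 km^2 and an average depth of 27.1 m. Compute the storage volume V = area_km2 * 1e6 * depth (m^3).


V = 37.5 * 1e6 * 27.1 = 1.0162e+09 m^3


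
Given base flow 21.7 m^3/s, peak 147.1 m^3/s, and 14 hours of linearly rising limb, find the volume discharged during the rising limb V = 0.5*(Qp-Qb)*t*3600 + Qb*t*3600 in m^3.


V = 0.5*(147.1 - 21.7)*14*3600 + 21.7*14*3600 = 4.2538e+06 m^3


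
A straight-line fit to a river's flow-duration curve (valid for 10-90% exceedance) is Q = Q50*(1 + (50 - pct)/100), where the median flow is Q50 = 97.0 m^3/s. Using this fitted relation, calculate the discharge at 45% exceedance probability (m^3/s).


Q = 97.0 * (1 + (50 - 45)/100) = 101.8500 m^3/s


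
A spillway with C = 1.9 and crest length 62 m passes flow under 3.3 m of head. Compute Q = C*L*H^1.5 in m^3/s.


Q = 1.9 * 62 * 3.3^1.5 = 706.1813 m^3/s


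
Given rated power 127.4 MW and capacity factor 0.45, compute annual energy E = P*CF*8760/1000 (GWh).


E = 127.4 * 0.45 * 8760 / 1000 = 502.2108 GWh


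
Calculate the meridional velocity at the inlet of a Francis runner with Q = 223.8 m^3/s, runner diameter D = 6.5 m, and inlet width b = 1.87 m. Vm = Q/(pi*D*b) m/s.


Vm = 223.8 / (pi * 6.5 * 1.87) = 5.8608 m/s


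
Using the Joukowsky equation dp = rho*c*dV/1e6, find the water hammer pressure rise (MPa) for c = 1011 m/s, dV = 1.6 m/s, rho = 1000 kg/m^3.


dp = 1000 * 1011 * 1.6 / 1e6 = 1.6176 MPa


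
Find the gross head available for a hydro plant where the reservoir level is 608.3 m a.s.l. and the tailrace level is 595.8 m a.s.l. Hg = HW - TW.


Hg = 608.3 - 595.8 = 12.5000 m


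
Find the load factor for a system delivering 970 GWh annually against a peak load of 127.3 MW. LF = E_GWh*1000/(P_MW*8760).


LF = 970 * 1000 / (127.3 * 8760) = 0.8698


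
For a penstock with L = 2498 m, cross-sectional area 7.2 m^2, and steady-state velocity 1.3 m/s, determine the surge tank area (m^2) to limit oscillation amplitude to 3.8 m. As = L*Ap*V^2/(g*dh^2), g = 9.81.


As = 2498 * 7.2 * 1.3^2 / (9.81 * 3.8^2) = 214.5732 m^2


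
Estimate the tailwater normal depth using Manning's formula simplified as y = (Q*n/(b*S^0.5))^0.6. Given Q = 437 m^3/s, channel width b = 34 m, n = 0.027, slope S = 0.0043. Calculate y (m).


y = (437 * 0.027 / (34 * 0.0043^0.5))^0.6 = 2.7176 m


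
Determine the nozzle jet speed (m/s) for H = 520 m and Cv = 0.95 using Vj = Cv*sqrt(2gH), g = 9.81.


Vj = 0.95 * sqrt(2*9.81*520) = 95.9566 m/s


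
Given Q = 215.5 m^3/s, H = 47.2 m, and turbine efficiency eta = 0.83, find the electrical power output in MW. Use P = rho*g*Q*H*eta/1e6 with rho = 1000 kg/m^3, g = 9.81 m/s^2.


P = 1000 * 9.81 * 215.5 * 47.2 * 0.83 / 1e6 = 82.8202 MW


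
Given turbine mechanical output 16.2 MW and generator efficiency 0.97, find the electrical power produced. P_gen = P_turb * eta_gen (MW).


P_gen = 16.2 * 0.97 = 15.7140 MW


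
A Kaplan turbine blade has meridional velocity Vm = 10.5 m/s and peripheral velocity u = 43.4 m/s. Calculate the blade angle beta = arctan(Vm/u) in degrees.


beta = arctan(10.5 / 43.4) = 13.6005 degrees


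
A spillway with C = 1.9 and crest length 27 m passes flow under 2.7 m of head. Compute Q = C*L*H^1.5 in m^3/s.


Q = 1.9 * 27 * 2.7^1.5 = 227.5952 m^3/s


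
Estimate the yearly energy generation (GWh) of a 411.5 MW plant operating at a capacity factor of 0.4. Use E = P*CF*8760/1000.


E = 411.5 * 0.4 * 8760 / 1000 = 1441.8960 GWh


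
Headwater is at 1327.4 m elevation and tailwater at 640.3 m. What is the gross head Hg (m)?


Hg = 1327.4 - 640.3 = 687.1000 m


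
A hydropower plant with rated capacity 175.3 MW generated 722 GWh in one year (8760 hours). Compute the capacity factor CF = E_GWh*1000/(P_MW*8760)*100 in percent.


CF = 722 * 1000 / (175.3 * 8760) * 100 = 47.0166 %


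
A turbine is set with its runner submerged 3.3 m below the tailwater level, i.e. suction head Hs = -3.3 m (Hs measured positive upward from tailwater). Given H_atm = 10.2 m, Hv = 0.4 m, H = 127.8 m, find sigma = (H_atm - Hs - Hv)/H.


sigma = (10.2 - (-3.3) - 0.4) / 127.8 = 0.1025


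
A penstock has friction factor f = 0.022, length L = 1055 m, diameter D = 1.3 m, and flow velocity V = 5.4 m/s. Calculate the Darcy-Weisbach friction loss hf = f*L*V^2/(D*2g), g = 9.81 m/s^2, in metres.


hf = 0.022 * 1055 * 5.4^2 / (1.3 * 2 * 9.81) = 26.5351 m


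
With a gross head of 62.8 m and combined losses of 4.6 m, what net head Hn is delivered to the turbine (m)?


Hn = 62.8 - 4.6 = 58.2000 m


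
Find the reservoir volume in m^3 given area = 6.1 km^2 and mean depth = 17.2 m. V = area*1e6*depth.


V = 6.1 * 1e6 * 17.2 = 1.0492e+08 m^3


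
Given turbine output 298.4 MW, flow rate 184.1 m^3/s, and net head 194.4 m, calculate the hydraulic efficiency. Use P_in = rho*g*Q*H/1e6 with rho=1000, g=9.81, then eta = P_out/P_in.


P_in = 1000 * 9.81 * 184.1 * 194.4 / 1e6 = 351.0905 MW
eta = 298.4 / 351.0905 = 0.8499


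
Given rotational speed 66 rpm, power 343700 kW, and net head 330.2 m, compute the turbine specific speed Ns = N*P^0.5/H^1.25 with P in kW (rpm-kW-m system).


Ns = 66 * 343700^0.5 / 330.2^1.25 = 27.4892


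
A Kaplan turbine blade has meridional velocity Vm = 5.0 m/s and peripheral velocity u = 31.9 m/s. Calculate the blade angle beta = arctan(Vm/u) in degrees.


beta = arctan(5.0 / 31.9) = 8.9081 degrees


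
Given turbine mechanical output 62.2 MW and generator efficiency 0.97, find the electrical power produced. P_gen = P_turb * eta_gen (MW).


P_gen = 62.2 * 0.97 = 60.3340 MW


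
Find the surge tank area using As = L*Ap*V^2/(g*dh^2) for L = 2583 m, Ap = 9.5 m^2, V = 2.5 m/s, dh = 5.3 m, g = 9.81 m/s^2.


As = 2583 * 9.5 * 2.5^2 / (9.81 * 5.3^2) = 556.5540 m^2


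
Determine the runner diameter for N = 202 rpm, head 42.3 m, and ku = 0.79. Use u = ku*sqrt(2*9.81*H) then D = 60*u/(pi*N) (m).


u = 0.79 * sqrt(2*9.81*42.3) = 22.7587 m/s
D = 60 * 22.7587 / (pi * 202) = 2.1518 m


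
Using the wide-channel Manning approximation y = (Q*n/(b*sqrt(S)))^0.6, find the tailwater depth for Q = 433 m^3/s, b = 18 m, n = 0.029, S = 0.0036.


y = (433 * 0.029 / (18 * 0.0036^0.5))^0.6 = 4.3579 m


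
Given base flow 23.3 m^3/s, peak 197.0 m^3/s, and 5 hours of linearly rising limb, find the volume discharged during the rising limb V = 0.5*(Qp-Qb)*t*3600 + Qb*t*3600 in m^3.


V = 0.5*(197.0 - 23.3)*5*3600 + 23.3*5*3600 = 1.9827e+06 m^3


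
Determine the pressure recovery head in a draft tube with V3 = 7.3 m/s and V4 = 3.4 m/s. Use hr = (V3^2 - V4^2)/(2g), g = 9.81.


hr = (7.3^2 - 3.4^2) / (2*9.81) = 2.1269 m


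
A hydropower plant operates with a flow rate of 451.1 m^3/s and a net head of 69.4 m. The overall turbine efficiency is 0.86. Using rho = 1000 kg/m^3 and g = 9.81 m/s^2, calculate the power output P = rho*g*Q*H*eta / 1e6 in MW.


P = 1000 * 9.81 * 451.1 * 69.4 * 0.86 / 1e6 = 264.1191 MW


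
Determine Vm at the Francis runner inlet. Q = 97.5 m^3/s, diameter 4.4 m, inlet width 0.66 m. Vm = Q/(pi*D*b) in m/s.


Vm = 97.5 / (pi * 4.4 * 0.66) = 10.6871 m/s


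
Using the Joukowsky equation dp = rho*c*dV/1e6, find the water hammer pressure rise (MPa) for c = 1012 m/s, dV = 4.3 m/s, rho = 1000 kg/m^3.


dp = 1000 * 1012 * 4.3 / 1e6 = 4.3516 MPa


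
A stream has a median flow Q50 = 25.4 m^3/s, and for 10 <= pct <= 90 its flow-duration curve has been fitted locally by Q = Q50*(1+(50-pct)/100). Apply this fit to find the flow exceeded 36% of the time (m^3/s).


Q = 25.4 * (1 + (50 - 36)/100) = 28.9560 m^3/s


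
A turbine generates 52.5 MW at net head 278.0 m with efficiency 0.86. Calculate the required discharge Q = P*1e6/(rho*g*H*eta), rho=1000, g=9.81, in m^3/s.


Q = 52.5 * 1e6 / (1000 * 9.81 * 278.0 * 0.86) = 22.3845 m^3/s


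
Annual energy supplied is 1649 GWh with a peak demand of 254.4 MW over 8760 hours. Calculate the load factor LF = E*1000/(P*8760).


LF = 1649 * 1000 / (254.4 * 8760) = 0.7399


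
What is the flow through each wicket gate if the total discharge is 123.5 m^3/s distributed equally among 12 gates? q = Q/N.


q = 123.5 / 12 = 10.2917 m^3/s


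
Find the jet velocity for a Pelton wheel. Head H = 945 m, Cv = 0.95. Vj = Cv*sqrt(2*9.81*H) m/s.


Vj = 0.95 * sqrt(2*9.81*945) = 129.3567 m/s


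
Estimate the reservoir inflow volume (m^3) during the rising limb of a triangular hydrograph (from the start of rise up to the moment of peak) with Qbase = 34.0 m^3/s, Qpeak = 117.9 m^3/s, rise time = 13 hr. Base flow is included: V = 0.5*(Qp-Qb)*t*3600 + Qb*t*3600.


V = 0.5*(117.9 - 34.0)*13*3600 + 34.0*13*3600 = 3.5545e+06 m^3


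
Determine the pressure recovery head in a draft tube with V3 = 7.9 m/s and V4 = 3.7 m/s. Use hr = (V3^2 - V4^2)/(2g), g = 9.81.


hr = (7.9^2 - 3.7^2) / (2*9.81) = 2.4832 m


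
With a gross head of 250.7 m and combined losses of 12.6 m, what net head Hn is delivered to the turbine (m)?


Hn = 250.7 - 12.6 = 238.1000 m


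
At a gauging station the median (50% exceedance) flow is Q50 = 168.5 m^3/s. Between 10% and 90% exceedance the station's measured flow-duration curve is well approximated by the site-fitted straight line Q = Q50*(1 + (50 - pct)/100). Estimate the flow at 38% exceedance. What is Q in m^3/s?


Q = 168.5 * (1 + (50 - 38)/100) = 188.7200 m^3/s


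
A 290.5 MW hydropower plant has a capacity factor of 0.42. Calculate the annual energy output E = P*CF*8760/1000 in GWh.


E = 290.5 * 0.42 * 8760 / 1000 = 1068.8076 GWh


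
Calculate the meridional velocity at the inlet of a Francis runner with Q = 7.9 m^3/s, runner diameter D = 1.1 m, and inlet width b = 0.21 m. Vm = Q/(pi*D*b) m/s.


Vm = 7.9 / (pi * 1.1 * 0.21) = 10.8859 m/s


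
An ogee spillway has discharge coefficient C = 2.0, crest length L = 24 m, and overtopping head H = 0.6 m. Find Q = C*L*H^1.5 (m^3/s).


Q = 2.0 * 24 * 0.6^1.5 = 22.3084 m^3/s


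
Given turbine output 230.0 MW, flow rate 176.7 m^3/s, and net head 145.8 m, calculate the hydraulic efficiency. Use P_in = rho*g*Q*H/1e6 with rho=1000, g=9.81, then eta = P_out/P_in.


P_in = 1000 * 9.81 * 176.7 * 145.8 / 1e6 = 252.7337 MW
eta = 230.0 / 252.7337 = 0.9100


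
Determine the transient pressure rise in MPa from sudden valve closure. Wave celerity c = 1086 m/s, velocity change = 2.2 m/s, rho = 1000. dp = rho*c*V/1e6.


dp = 1000 * 1086 * 2.2 / 1e6 = 2.3892 MPa


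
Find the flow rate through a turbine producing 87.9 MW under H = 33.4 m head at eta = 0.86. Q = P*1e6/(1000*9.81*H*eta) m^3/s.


Q = 87.9 * 1e6 / (1000 * 9.81 * 33.4 * 0.86) = 311.9428 m^3/s


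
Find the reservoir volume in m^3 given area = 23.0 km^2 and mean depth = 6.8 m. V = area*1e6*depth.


V = 23.0 * 1e6 * 6.8 = 1.5640e+08 m^3


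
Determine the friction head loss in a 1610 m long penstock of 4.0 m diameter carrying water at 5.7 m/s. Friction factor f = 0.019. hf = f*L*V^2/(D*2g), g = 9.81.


hf = 0.019 * 1610 * 5.7^2 / (4.0 * 2 * 9.81) = 12.6640 m


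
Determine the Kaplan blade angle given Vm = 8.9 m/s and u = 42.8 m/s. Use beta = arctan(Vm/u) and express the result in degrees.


beta = arctan(8.9 / 42.8) = 11.7469 degrees


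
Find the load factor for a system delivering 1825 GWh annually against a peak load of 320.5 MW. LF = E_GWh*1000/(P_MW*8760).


LF = 1825 * 1000 / (320.5 * 8760) = 0.6500


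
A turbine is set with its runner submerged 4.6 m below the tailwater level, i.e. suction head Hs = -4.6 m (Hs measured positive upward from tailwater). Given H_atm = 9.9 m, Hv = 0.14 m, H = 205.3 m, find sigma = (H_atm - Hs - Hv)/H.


sigma = (9.9 - (-4.6) - 0.14) / 205.3 = 0.0699


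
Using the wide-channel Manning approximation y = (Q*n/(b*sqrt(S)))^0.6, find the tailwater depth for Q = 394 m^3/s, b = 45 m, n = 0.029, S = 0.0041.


y = (394 * 0.029 / (45 * 0.0041^0.5))^0.6 = 2.2855 m


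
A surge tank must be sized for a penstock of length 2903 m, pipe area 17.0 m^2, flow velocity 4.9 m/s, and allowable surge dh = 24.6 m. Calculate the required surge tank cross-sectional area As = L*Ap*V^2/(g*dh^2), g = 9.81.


As = 2903 * 17.0 * 4.9^2 / (9.81 * 24.6^2) = 199.5946 m^2


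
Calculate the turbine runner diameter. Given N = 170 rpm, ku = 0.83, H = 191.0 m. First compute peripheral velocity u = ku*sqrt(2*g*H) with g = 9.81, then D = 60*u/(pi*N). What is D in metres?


u = 0.83 * sqrt(2*9.81*191.0) = 50.8094 m/s
D = 60 * 50.8094 / (pi * 170) = 5.7082 m


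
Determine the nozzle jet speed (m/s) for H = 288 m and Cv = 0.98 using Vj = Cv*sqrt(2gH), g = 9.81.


Vj = 0.98 * sqrt(2*9.81*288) = 73.6668 m/s


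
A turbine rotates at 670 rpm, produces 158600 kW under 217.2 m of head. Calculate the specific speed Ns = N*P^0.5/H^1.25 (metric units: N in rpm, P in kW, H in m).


Ns = 670 * 158600^0.5 / 217.2^1.25 = 320.0012


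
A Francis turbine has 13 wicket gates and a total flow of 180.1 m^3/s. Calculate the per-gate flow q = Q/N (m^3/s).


q = 180.1 / 13 = 13.8538 m^3/s


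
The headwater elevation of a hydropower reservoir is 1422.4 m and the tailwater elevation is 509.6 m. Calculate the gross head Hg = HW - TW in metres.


Hg = 1422.4 - 509.6 = 912.8000 m


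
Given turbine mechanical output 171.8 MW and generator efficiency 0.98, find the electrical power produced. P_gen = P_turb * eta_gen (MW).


P_gen = 171.8 * 0.98 = 168.3640 MW


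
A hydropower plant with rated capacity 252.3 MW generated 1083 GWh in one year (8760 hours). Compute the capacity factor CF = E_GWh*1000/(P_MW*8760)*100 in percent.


CF = 1083 * 1000 / (252.3 * 8760) * 100 = 49.0012 %


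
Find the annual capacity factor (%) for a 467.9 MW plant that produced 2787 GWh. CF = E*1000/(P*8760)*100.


CF = 2787 * 1000 / (467.9 * 8760) * 100 = 67.9954 %


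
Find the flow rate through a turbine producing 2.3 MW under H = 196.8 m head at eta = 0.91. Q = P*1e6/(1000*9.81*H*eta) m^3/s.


Q = 2.3 * 1e6 / (1000 * 9.81 * 196.8 * 0.91) = 1.3092 m^3/s


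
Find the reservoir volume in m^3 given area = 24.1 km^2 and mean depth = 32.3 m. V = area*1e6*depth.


V = 24.1 * 1e6 * 32.3 = 7.7843e+08 m^3


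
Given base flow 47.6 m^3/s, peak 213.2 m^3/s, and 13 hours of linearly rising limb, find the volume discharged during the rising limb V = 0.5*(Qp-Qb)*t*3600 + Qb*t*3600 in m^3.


V = 0.5*(213.2 - 47.6)*13*3600 + 47.6*13*3600 = 6.1027e+06 m^3


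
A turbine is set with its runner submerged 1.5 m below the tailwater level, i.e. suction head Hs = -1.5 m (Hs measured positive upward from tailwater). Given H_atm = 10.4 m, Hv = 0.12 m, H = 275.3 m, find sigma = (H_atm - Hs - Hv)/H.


sigma = (10.4 - (-1.5) - 0.12) / 275.3 = 0.0428


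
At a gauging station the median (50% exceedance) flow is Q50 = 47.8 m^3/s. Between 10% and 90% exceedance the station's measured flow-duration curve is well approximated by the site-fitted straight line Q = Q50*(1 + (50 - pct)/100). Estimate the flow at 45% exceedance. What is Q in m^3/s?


Q = 47.8 * (1 + (50 - 45)/100) = 50.1900 m^3/s


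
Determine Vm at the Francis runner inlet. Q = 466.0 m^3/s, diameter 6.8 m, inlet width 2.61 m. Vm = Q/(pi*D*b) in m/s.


Vm = 466.0 / (pi * 6.8 * 2.61) = 8.3577 m/s


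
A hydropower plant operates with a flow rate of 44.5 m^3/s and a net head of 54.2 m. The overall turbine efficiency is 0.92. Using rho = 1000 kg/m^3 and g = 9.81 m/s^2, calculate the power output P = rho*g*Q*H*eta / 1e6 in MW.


P = 1000 * 9.81 * 44.5 * 54.2 * 0.92 / 1e6 = 21.7679 MW


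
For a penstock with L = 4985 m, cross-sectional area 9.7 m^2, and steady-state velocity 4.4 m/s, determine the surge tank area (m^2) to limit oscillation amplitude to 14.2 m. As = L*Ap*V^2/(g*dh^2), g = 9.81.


As = 4985 * 9.7 * 4.4^2 / (9.81 * 14.2^2) = 473.2565 m^2


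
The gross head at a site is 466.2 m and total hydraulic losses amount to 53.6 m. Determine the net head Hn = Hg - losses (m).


Hn = 466.2 - 53.6 = 412.6000 m


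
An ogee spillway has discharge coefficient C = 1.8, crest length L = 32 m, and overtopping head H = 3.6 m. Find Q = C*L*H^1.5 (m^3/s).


Q = 1.8 * 32 * 3.6^1.5 = 393.4379 m^3/s


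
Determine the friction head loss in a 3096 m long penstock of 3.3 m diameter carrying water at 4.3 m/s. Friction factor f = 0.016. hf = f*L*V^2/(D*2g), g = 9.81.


hf = 0.016 * 3096 * 4.3^2 / (3.3 * 2 * 9.81) = 14.1464 m


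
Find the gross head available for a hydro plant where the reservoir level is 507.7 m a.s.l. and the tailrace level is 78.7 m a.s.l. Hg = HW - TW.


Hg = 507.7 - 78.7 = 429.0000 m


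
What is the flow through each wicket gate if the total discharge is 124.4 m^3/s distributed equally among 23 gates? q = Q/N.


q = 124.4 / 23 = 5.4087 m^3/s


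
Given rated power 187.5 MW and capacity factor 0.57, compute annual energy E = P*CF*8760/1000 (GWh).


E = 187.5 * 0.57 * 8760 / 1000 = 936.2250 GWh


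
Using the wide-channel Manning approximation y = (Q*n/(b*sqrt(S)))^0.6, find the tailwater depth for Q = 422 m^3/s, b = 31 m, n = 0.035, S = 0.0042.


y = (422 * 0.035 / (31 * 0.0042^0.5))^0.6 = 3.3101 m


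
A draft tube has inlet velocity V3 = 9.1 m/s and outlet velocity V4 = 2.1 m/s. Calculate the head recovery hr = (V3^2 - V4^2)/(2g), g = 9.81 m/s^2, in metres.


hr = (9.1^2 - 2.1^2) / (2*9.81) = 3.9959 m


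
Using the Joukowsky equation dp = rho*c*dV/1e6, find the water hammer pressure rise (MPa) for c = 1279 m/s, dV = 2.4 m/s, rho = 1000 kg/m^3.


dp = 1000 * 1279 * 2.4 / 1e6 = 3.0696 MPa


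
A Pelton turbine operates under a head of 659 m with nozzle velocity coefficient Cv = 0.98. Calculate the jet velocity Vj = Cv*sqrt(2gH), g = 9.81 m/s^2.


Vj = 0.98 * sqrt(2*9.81*659) = 111.4341 m/s


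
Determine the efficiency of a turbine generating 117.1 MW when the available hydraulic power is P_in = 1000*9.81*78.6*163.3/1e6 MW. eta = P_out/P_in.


P_in = 1000 * 9.81 * 78.6 * 163.3 / 1e6 = 125.9151 MW
eta = 117.1 / 125.9151 = 0.9300


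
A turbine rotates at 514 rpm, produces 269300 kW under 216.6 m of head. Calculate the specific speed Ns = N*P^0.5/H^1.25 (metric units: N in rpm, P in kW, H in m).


Ns = 514 * 269300^0.5 / 216.6^1.25 = 321.0024


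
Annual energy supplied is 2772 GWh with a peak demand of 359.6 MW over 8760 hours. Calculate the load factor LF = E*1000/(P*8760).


LF = 2772 * 1000 / (359.6 * 8760) = 0.8800


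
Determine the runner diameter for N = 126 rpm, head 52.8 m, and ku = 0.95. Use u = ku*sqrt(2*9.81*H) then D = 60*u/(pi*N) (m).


u = 0.95 * sqrt(2*9.81*52.8) = 30.5767 m/s
D = 60 * 30.5767 / (pi * 126) = 4.6347 m


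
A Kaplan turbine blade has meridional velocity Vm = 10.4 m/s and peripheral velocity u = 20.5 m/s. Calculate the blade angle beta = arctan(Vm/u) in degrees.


beta = arctan(10.4 / 20.5) = 26.8995 degrees


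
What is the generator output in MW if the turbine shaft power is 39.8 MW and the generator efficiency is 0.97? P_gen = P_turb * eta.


P_gen = 39.8 * 0.97 = 38.6060 MW


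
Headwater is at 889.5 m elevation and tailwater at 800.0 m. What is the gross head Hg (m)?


Hg = 889.5 - 800.0 = 89.5000 m


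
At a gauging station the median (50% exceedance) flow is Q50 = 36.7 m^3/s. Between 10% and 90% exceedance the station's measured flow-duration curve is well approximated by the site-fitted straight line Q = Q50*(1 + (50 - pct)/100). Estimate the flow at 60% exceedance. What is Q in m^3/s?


Q = 36.7 * (1 + (50 - 60)/100) = 33.0300 m^3/s


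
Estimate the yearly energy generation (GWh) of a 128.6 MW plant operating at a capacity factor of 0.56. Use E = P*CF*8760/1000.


E = 128.6 * 0.56 * 8760 / 1000 = 630.8602 GWh


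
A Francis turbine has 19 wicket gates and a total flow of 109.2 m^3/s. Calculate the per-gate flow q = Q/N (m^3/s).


q = 109.2 / 19 = 5.7474 m^3/s


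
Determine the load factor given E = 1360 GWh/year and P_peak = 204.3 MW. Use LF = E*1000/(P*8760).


LF = 1360 * 1000 / (204.3 * 8760) = 0.7599


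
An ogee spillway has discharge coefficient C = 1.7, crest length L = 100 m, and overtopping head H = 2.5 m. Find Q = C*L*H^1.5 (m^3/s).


Q = 1.7 * 100 * 2.5^1.5 = 671.9840 m^3/s


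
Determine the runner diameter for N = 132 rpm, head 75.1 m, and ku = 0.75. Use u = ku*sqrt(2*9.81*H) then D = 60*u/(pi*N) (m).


u = 0.75 * sqrt(2*9.81*75.1) = 28.7893 m/s
D = 60 * 28.7893 / (pi * 132) = 4.1654 m


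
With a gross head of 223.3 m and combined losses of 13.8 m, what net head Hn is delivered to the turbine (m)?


Hn = 223.3 - 13.8 = 209.5000 m


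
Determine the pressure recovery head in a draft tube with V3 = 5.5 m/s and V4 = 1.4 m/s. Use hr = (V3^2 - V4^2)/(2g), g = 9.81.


hr = (5.5^2 - 1.4^2) / (2*9.81) = 1.4419 m


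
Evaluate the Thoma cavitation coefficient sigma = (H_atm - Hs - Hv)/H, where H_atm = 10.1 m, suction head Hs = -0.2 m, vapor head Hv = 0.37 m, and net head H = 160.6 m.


sigma = (10.1 - (-0.2) - 0.37) / 160.6 = 0.0618


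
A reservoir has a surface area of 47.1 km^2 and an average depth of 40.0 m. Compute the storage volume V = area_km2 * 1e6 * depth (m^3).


V = 47.1 * 1e6 * 40.0 = 1.8840e+09 m^3


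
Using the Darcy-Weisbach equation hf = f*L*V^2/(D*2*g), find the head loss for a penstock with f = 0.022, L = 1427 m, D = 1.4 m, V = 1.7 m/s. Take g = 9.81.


hf = 0.022 * 1427 * 1.7^2 / (1.4 * 2 * 9.81) = 3.3031 m


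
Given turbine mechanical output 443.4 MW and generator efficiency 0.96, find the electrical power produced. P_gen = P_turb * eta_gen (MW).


P_gen = 443.4 * 0.96 = 425.6640 MW


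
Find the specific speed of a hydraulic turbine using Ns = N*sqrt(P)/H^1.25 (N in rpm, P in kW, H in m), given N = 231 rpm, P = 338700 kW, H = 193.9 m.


Ns = 231 * 338700^0.5 / 193.9^1.25 = 185.8007


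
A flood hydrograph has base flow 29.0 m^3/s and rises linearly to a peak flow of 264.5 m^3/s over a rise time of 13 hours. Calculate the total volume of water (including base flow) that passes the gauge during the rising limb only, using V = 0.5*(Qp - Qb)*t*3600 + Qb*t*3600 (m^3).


V = 0.5*(264.5 - 29.0)*13*3600 + 29.0*13*3600 = 6.8679e+06 m^3


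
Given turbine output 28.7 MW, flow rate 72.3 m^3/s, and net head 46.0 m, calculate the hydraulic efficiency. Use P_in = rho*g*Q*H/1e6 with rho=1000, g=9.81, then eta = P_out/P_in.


P_in = 1000 * 9.81 * 72.3 * 46.0 / 1e6 = 32.6261 MW
eta = 28.7 / 32.6261 = 0.8797


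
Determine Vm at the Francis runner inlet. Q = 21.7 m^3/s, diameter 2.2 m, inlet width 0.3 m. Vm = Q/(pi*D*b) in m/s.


Vm = 21.7 / (pi * 2.2 * 0.3) = 10.4656 m/s


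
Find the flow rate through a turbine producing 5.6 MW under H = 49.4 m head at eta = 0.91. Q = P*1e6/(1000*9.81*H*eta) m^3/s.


Q = 5.6 * 1e6 / (1000 * 9.81 * 49.4 * 0.91) = 12.6984 m^3/s


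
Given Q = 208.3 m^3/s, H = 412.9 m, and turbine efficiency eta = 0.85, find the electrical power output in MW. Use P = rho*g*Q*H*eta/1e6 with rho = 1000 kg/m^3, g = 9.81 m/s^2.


P = 1000 * 9.81 * 208.3 * 412.9 * 0.85 / 1e6 = 717.1700 MW


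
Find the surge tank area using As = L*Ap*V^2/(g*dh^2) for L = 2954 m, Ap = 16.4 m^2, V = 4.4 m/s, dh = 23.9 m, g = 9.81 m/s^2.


As = 2954 * 16.4 * 4.4^2 / (9.81 * 23.9^2) = 167.3767 m^2


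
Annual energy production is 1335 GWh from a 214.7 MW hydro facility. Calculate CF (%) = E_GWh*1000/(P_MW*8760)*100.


CF = 1335 * 1000 / (214.7 * 8760) * 100 = 70.9815 %


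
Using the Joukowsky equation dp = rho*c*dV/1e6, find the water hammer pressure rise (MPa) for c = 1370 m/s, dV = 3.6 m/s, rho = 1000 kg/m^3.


dp = 1000 * 1370 * 3.6 / 1e6 = 4.9320 MPa


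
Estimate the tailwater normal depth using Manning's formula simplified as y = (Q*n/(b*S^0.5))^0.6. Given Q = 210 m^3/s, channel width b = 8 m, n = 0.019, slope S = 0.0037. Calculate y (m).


y = (210 * 0.019 / (8 * 0.0037^0.5))^0.6 = 3.5340 m


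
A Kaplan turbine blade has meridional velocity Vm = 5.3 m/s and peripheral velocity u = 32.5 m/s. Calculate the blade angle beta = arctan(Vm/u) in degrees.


beta = arctan(5.3 / 32.5) = 9.2621 degrees


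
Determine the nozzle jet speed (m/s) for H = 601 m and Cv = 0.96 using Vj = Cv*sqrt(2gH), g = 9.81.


Vj = 0.96 * sqrt(2*9.81*601) = 104.2457 m/s


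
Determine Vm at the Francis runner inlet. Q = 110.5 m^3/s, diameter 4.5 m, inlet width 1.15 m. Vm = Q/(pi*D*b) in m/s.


Vm = 110.5 / (pi * 4.5 * 1.15) = 6.7968 m/s


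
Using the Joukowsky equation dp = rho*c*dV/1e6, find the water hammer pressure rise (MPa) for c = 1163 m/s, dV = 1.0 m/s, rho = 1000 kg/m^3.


dp = 1000 * 1163 * 1.0 / 1e6 = 1.1630 MPa


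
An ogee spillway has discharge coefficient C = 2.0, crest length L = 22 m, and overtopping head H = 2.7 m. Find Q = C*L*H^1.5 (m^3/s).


Q = 2.0 * 22 * 2.7^1.5 = 195.2083 m^3/s


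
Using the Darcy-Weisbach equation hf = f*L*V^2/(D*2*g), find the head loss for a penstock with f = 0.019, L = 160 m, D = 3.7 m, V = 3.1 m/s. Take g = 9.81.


hf = 0.019 * 160 * 3.1^2 / (3.7 * 2 * 9.81) = 0.4024 m


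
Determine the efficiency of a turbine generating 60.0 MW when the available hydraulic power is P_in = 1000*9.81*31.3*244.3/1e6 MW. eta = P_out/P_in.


P_in = 1000 * 9.81 * 31.3 * 244.3 / 1e6 = 75.0130 MW
eta = 60.0 / 75.0130 = 0.7999


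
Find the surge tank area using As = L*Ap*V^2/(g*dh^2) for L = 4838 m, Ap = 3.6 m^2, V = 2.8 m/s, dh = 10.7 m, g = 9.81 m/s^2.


As = 4838 * 3.6 * 2.8^2 / (9.81 * 10.7^2) = 121.5760 m^2


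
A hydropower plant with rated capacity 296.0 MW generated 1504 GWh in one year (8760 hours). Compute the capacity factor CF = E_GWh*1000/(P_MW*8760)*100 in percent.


CF = 1504 * 1000 / (296.0 * 8760) * 100 = 58.0032 %


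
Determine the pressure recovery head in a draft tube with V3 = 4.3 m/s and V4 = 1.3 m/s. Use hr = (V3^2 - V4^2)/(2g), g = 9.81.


hr = (4.3^2 - 1.3^2) / (2*9.81) = 0.8563 m


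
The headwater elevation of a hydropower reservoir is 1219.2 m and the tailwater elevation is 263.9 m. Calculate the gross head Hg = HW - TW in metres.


Hg = 1219.2 - 263.9 = 955.3000 m


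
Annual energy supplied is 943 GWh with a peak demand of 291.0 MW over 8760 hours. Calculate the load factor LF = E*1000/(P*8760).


LF = 943 * 1000 / (291.0 * 8760) = 0.3699


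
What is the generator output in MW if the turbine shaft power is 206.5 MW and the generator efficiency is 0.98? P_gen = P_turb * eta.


P_gen = 206.5 * 0.98 = 202.3700 MW


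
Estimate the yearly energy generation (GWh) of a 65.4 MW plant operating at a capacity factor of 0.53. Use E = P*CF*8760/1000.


E = 65.4 * 0.53 * 8760 / 1000 = 303.6391 GWh
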